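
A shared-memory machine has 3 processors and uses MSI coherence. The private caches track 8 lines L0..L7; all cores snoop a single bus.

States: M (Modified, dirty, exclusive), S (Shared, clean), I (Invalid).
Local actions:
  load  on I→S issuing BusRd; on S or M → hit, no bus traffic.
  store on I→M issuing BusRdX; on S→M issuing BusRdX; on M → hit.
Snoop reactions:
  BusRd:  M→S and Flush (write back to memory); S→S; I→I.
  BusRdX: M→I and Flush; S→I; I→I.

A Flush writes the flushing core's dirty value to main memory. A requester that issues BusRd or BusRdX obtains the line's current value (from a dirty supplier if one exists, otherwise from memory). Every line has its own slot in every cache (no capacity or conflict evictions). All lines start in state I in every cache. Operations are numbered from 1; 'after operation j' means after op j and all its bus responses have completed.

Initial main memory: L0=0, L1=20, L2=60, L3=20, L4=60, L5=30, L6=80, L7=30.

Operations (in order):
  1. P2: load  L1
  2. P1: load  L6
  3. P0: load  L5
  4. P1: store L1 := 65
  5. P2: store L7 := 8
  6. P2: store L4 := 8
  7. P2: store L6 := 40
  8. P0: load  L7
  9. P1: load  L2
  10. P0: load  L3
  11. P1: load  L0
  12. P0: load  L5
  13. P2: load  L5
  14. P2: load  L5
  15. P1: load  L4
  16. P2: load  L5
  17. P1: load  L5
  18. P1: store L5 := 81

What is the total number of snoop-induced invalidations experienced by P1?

invalidations = 1

step 1: P2: load  L1  ⟶  IIS  (L1)  txn=BusRd  M[L1]=20
step 2: P1: load  L6  ⟶  ISI  (L6)  txn=BusRd  M[L6]=80
step 3: P0: load  L5  ⟶  SII  (L5)  txn=BusRd  M[L5]=30
step 4: P1: store L1 := 65  ⟶  IMI  (L1)  txn=BusRdX  M[L1]=20
step 5: P2: store L7 := 8  ⟶  IIM  (L7)  txn=BusRdX  M[L7]=30
step 6: P2: store L4 := 8  ⟶  IIM  (L4)  txn=BusRdX  M[L4]=60
step 7: P2: store L6 := 40  ⟶  IIM  (L6)  txn=BusRdX  M[L6]=80
step 8: P0: load  L7  ⟶  SIS  (L7)  txn=BusRd+Flush  M[L7]=8
step 9: P1: load  L2  ⟶  ISI  (L2)  txn=BusRd  M[L2]=60
step 10: P0: load  L3  ⟶  SII  (L3)  txn=BusRd  M[L3]=20
step 11: P1: load  L0  ⟶  ISI  (L0)  txn=BusRd  M[L0]=0
step 12: P0: load  L5  ⟶  SII  (L5)  txn=∅  M[L5]=30
step 13: P2: load  L5  ⟶  SIS  (L5)  txn=BusRd  M[L5]=30
step 14: P2: load  L5  ⟶  SIS  (L5)  txn=∅  M[L5]=30
step 15: P1: load  L4  ⟶  ISS  (L4)  txn=BusRd+Flush  M[L4]=8
step 16: P2: load  L5  ⟶  SIS  (L5)  txn=∅  M[L5]=30
step 17: P1: load  L5  ⟶  SSS  (L5)  txn=BusRd  M[L5]=30
step 18: P1: store L5 := 81  ⟶  IMI  (L5)  txn=BusRdX  M[L5]=30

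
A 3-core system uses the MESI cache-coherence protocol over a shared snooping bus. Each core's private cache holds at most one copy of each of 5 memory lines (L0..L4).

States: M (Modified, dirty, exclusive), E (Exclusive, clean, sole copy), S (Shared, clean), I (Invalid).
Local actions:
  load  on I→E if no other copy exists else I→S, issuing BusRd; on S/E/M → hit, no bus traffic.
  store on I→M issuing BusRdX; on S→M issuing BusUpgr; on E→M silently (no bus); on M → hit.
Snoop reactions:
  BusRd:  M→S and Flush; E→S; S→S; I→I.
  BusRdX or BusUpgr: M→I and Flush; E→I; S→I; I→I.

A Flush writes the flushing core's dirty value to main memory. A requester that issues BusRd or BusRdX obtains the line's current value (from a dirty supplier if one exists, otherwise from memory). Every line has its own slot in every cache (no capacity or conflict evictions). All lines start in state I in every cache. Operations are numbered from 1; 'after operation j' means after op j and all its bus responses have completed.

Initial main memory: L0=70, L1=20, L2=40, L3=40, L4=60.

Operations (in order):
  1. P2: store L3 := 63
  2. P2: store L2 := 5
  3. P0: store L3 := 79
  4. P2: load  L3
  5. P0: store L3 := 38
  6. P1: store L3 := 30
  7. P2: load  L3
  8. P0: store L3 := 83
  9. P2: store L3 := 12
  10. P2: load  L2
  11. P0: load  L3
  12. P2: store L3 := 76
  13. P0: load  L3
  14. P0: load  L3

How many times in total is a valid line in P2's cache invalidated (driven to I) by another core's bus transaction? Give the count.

invalidations = 3

[1] P2: store L3 := 63 | P0:I, P1:I, P2:M(63) | bus: BusRdX
[2] P2: store L2 := 5 | P0:I, P1:I, P2:M(5) | bus: BusRdX
[3] P0: store L3 := 79 | P0:M(79), P1:I, P2:I | bus: BusRdX,Flush
[4] P2: load  L3 | P0:S(79), P1:I, P2:S(79) | bus: BusRd,Flush
[5] P0: store L3 := 38 | P0:M(38), P1:I, P2:I | bus: BusUpgr
[6] P1: store L3 := 30 | P0:I, P1:M(30), P2:I | bus: BusRdX,Flush
[7] P2: load  L3 | P0:I, P1:S(30), P2:S(30) | bus: BusRd,Flush
[8] P0: store L3 := 83 | P0:M(83), P1:I, P2:I | bus: BusRdX
[9] P2: store L3 := 12 | P0:I, P1:I, P2:M(12) | bus: BusRdX,Flush
[10] P2: load  L2 | P0:I, P1:I, P2:M(5) | bus: none
[11] P0: load  L3 | P0:S(12), P1:I, P2:S(12) | bus: BusRd,Flush
[12] P2: store L3 := 76 | P0:I, P1:I, P2:M(76) | bus: BusUpgr
[13] P0: load  L3 | P0:S(76), P1:I, P2:S(76) | bus: BusRd,Flush
[14] P0: load  L3 | P0:S(76), P1:I, P2:S(76) | bus: none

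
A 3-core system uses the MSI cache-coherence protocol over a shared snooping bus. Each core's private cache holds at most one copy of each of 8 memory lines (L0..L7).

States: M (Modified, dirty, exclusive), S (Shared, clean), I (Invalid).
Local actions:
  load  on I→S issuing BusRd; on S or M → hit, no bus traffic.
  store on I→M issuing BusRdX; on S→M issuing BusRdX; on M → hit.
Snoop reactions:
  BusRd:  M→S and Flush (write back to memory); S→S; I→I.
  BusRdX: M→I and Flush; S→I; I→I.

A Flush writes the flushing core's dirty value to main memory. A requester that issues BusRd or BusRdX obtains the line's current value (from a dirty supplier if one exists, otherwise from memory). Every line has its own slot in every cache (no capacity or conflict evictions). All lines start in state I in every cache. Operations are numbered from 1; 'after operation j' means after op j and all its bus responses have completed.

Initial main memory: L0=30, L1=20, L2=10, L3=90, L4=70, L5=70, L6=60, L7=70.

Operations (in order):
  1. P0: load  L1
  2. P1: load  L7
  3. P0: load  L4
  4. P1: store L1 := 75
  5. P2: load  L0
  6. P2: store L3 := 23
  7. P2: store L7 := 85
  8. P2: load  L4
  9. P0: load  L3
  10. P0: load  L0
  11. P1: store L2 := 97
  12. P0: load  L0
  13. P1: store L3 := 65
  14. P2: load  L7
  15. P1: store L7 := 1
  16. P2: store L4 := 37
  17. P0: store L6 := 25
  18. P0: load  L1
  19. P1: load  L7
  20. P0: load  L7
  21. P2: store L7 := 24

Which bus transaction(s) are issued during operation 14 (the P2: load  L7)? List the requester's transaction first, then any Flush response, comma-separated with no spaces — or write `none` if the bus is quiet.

[1] P0: load  L1 | P0:S(20), P1:I, P2:I | bus: BusRd
[2] P1: load  L7 | P0:I, P1:S(70), P2:I | bus: BusRd
[3] P0: load  L4 | P0:S(70), P1:I, P2:I | bus: BusRd
[4] P1: store L1 := 75 | P0:I, P1:M(75), P2:I | bus: BusRdX
[5] P2: load  L0 | P0:I, P1:I, P2:S(30) | bus: BusRd
[6] P2: store L3 := 23 | P0:I, P1:I, P2:M(23) | bus: BusRdX
[7] P2: store L7 := 85 | P0:I, P1:I, P2:M(85) | bus: BusRdX
[8] P2: load  L4 | P0:S(70), P1:I, P2:S(70) | bus: BusRd
[9] P0: load  L3 | P0:S(23), P1:I, P2:S(23) | bus: BusRd,Flush
[10] P0: load  L0 | P0:S(30), P1:I, P2:S(30) | bus: BusRd
[11] P1: store L2 := 97 | P0:I, P1:M(97), P2:I | bus: BusRdX
[12] P0: load  L0 | P0:S(30), P1:I, P2:S(30) | bus: none
[13] P1: store L3 := 65 | P0:I, P1:M(65), P2:I | bus: BusRdX
[14] P2: load  L7 | P0:I, P1:I, P2:M(85) | bus: none
[15] P1: store L7 := 1 | P0:I, P1:M(1), P2:I | bus: BusRdX,Flush
[16] P2: store L4 := 37 | P0:I, P1:I, P2:M(37) | bus: BusRdX
[17] P0: store L6 := 25 | P0:M(25), P1:I, P2:I | bus: BusRdX
[18] P0: load  L1 | P0:S(75), P1:S(75), P2:I | bus: BusRd,Flush
[19] P1: load  L7 | P0:I, P1:M(1), P2:I | bus: none
[20] P0: load  L7 | P0:S(1), P1:S(1), P2:I | bus: BusRd,Flush
[21] P2: store L7 := 24 | P0:I, P1:I, P2:M(24) | bus: BusRdX

bus = none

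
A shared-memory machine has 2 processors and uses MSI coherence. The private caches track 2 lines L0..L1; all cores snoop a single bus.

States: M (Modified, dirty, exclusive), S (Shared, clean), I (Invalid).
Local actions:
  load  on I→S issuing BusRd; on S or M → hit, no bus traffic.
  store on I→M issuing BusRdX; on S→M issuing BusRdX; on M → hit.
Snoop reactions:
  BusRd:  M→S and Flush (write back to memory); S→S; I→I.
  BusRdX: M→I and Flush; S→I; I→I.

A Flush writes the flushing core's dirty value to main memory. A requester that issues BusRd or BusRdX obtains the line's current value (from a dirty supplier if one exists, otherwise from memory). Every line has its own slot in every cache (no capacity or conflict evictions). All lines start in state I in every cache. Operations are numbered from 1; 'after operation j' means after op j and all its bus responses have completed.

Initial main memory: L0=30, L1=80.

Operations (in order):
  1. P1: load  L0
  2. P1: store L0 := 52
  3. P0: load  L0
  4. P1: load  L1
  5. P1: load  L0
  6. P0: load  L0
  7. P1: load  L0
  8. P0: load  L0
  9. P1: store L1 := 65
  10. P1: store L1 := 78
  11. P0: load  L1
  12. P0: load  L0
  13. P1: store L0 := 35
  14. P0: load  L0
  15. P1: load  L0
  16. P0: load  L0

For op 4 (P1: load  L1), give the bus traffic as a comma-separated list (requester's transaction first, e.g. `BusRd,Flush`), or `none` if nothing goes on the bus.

bus = BusRd

[1] P1: load  L0 | P0:I, P1:S(30) | bus: BusRd
[2] P1: store L0 := 52 | P0:I, P1:M(52) | bus: BusRdX
[3] P0: load  L0 | P0:S(52), P1:S(52) | bus: BusRd,Flush
[4] P1: load  L1 | P0:I, P1:S(80) | bus: BusRd
[5] P1: load  L0 | P0:S(52), P1:S(52) | bus: none
[6] P0: load  L0 | P0:S(52), P1:S(52) | bus: none
[7] P1: load  L0 | P0:S(52), P1:S(52) | bus: none
[8] P0: load  L0 | P0:S(52), P1:S(52) | bus: none
[9] P1: store L1 := 65 | P0:I, P1:M(65) | bus: BusRdX
[10] P1: store L1 := 78 | P0:I, P1:M(78) | bus: none
[11] P0: load  L1 | P0:S(78), P1:S(78) | bus: BusRd,Flush
[12] P0: load  L0 | P0:S(52), P1:S(52) | bus: none
[13] P1: store L0 := 35 | P0:I, P1:M(35) | bus: BusRdX
[14] P0: load  L0 | P0:S(35), P1:S(35) | bus: BusRd,Flush
[15] P1: load  L0 | P0:S(35), P1:S(35) | bus: none
[16] P0: load  L0 | P0:S(35), P1:S(35) | bus: none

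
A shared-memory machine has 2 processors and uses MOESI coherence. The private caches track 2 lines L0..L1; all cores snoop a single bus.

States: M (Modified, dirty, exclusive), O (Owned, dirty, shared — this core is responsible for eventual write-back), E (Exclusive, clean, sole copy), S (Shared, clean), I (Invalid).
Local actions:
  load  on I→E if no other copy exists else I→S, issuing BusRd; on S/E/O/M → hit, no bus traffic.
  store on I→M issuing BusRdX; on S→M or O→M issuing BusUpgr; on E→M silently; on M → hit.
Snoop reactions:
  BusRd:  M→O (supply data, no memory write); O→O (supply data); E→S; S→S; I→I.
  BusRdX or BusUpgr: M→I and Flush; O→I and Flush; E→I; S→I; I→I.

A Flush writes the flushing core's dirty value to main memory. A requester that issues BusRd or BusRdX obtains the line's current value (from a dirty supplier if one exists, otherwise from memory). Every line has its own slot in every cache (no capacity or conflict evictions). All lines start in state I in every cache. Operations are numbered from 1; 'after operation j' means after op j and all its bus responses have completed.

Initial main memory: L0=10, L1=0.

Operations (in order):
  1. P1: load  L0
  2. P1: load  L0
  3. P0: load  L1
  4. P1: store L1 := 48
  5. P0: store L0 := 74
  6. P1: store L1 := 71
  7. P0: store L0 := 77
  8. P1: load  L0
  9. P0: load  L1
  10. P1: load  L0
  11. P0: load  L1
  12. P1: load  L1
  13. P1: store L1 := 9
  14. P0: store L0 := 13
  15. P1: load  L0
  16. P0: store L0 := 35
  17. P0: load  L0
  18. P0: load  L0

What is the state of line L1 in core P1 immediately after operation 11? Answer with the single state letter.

[1] P1: load  L0 | P0:I, P1:E(10) | bus: BusRd
[2] P1: load  L0 | P0:I, P1:E(10) | bus: none
[3] P0: load  L1 | P0:E(0), P1:I | bus: BusRd
[4] P1: store L1 := 48 | P0:I, P1:M(48) | bus: BusRdX
[5] P0: store L0 := 74 | P0:M(74), P1:I | bus: BusRdX
[6] P1: store L1 := 71 | P0:I, P1:M(71) | bus: none
[7] P0: store L0 := 77 | P0:M(77), P1:I | bus: none
[8] P1: load  L0 | P0:O(77), P1:S(77) | bus: BusRd
[9] P0: load  L1 | P0:S(71), P1:O(71) | bus: BusRd
[10] P1: load  L0 | P0:O(77), P1:S(77) | bus: none
[11] P0: load  L1 | P0:S(71), P1:O(71) | bus: none
[12] P1: load  L1 | P0:S(71), P1:O(71) | bus: none
[13] P1: store L1 := 9 | P0:I, P1:M(9) | bus: BusUpgr
[14] P0: store L0 := 13 | P0:M(13), P1:I | bus: BusUpgr
[15] P1: load  L0 | P0:O(13), P1:S(13) | bus: BusRd
[16] P0: store L0 := 35 | P0:M(35), P1:I | bus: BusUpgr
[17] P0: load  L0 | P0:M(35), P1:I | bus: none
[18] P0: load  L0 | P0:M(35), P1:I | bus: none

state = O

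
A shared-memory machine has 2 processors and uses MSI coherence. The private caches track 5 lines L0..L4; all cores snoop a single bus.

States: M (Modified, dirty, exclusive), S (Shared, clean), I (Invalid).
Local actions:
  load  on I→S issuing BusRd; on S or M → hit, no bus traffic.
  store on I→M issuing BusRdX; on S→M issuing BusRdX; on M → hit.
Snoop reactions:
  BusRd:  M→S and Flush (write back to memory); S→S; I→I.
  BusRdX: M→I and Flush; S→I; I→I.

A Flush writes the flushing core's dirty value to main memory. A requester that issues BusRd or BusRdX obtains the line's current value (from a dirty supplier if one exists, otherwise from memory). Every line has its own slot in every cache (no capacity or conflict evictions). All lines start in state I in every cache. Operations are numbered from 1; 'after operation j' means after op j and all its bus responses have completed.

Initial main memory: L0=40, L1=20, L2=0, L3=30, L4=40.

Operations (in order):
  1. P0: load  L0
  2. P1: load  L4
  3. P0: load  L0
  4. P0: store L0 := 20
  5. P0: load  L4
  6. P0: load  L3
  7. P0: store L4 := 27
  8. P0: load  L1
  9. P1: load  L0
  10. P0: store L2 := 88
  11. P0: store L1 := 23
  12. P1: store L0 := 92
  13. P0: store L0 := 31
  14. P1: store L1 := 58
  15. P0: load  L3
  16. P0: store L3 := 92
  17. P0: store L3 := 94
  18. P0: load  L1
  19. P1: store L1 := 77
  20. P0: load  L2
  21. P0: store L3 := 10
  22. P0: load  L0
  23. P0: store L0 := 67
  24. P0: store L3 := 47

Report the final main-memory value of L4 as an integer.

  op1 P0: load  L0 → S/I on L0; bus BusRd; mem=40
  op2 P1: load  L4 → I/S on L4; bus BusRd; mem=40
  op3 P0: load  L0 → S/I on L0; bus (none); mem=40
  op4 P0: store L0 := 20 → M/I on L0; bus BusRdX; mem=40
  op5 P0: load  L4 → S/S on L4; bus BusRd; mem=40
  op6 P0: load  L3 → S/I on L3; bus BusRd; mem=30
  op7 P0: store L4 := 27 → M/I on L4; bus BusRdX; mem=40
  op8 P0: load  L1 → S/I on L1; bus BusRd; mem=20
  op9 P1: load  L0 → S/S on L0; bus BusRd Flush; mem=20
  op10 P0: store L2 := 88 → M/I on L2; bus BusRdX; mem=0
  op11 P0: store L1 := 23 → M/I on L1; bus BusRdX; mem=20
  op12 P1: store L0 := 92 → I/M on L0; bus BusRdX; mem=20
  op13 P0: store L0 := 31 → M/I on L0; bus BusRdX Flush; mem=92
  op14 P1: store L1 := 58 → I/M on L1; bus BusRdX Flush; mem=23
  op15 P0: load  L3 → S/I on L3; bus (none); mem=30
  op16 P0: store L3 := 92 → M/I on L3; bus BusRdX; mem=30
  op17 P0: store L3 := 94 → M/I on L3; bus (none); mem=30
  op18 P0: load  L1 → S/S on L1; bus BusRd Flush; mem=58
  op19 P1: store L1 := 77 → I/M on L1; bus BusRdX; mem=58
  op20 P0: load  L2 → M/I on L2; bus (none); mem=0
  op21 P0: store L3 := 10 → M/I on L3; bus (none); mem=30
  op22 P0: load  L0 → M/I on L0; bus (none); mem=92
  op23 P0: store L0 := 67 → M/I on L0; bus (none); mem=92
  op24 P0: store L3 := 47 → M/I on L3; bus (none); mem=30

memory[L4] = 40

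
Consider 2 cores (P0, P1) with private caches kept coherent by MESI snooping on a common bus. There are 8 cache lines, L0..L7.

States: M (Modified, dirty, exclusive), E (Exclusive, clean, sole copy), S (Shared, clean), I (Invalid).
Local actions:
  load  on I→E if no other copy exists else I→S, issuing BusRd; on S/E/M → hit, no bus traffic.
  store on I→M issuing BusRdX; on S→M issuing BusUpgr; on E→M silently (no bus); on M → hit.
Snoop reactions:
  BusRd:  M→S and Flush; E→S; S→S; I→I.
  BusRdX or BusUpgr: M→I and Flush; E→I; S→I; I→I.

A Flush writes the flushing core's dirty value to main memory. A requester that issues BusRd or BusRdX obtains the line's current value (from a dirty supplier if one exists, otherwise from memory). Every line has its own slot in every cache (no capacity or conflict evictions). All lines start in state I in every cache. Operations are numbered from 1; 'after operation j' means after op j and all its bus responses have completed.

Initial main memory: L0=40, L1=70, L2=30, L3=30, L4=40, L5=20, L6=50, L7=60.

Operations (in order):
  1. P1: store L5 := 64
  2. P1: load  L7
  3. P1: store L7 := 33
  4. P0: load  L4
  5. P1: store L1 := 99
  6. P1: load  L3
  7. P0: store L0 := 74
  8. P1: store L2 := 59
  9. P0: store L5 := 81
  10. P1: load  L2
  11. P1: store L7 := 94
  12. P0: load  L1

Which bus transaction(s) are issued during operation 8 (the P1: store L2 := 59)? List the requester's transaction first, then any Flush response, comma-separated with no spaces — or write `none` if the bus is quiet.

bus = BusRdX

1. P1: store L5 := 64  bus=[BusRdX]  L5: P0=I P1=M  mem[L5]=20
2. P1: load  L7  bus=[BusRd]  L7: P0=I P1=E  mem[L7]=60
3. P1: store L7 := 33  bus=[-]  L7: P0=I P1=M  mem[L7]=60
4. P0: load  L4  bus=[BusRd]  L4: P0=E P1=I  mem[L4]=40
5. P1: store L1 := 99  bus=[BusRdX]  L1: P0=I P1=M  mem[L1]=70
6. P1: load  L3  bus=[BusRd]  L3: P0=I P1=E  mem[L3]=30
7. P0: store L0 := 74  bus=[BusRdX]  L0: P0=M P1=I  mem[L0]=40
8. P1: store L2 := 59  bus=[BusRdX]  L2: P0=I P1=M  mem[L2]=30
9. P0: store L5 := 81  bus=[BusRdX,Flush]  L5: P0=M P1=I  mem[L5]=64
10. P1: load  L2  bus=[-]  L2: P0=I P1=M  mem[L2]=30
11. P1: store L7 := 94  bus=[-]  L7: P0=I P1=M  mem[L7]=60
12. P0: load  L1  bus=[BusRd,Flush]  L1: P0=S P1=S  mem[L1]=99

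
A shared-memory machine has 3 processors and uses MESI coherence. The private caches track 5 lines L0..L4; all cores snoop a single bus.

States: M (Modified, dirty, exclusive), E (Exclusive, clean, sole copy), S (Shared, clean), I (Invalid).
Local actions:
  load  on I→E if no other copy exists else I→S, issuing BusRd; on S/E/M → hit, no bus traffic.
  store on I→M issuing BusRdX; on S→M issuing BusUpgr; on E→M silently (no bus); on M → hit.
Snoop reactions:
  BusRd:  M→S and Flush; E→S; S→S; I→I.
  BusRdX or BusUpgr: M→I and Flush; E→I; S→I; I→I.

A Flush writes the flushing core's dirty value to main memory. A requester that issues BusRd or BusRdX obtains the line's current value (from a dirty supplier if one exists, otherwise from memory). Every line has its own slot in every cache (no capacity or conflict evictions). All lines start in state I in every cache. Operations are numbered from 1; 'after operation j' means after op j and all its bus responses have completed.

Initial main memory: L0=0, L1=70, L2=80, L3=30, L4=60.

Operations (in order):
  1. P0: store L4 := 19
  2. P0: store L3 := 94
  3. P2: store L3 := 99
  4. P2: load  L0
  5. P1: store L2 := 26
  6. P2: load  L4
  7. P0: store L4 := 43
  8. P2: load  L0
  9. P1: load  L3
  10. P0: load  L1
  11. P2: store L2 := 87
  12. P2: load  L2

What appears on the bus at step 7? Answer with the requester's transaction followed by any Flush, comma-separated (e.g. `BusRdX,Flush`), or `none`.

1. P0: store L4 := 19  bus=[BusRdX]  L4: P0=M P1=I P2=I  mem[L4]=60
2. P0: store L3 := 94  bus=[BusRdX]  L3: P0=M P1=I P2=I  mem[L3]=30
3. P2: store L3 := 99  bus=[BusRdX,Flush]  L3: P0=I P1=I P2=M  mem[L3]=94
4. P2: load  L0  bus=[BusRd]  L0: P0=I P1=I P2=E  mem[L0]=0
5. P1: store L2 := 26  bus=[BusRdX]  L2: P0=I P1=M P2=I  mem[L2]=80
6. P2: load  L4  bus=[BusRd,Flush]  L4: P0=S P1=I P2=S  mem[L4]=19
7. P0: store L4 := 43  bus=[BusUpgr]  L4: P0=M P1=I P2=I  mem[L4]=19
8. P2: load  L0  bus=[-]  L0: P0=I P1=I P2=E  mem[L0]=0
9. P1: load  L3  bus=[BusRd,Flush]  L3: P0=I P1=S P2=S  mem[L3]=99
10. P0: load  L1  bus=[BusRd]  L1: P0=E P1=I P2=I  mem[L1]=70
11. P2: store L2 := 87  bus=[BusRdX,Flush]  L2: P0=I P1=I P2=M  mem[L2]=26
12. P2: load  L2  bus=[-]  L2: P0=I P1=I P2=M  mem[L2]=26

bus = BusUpgr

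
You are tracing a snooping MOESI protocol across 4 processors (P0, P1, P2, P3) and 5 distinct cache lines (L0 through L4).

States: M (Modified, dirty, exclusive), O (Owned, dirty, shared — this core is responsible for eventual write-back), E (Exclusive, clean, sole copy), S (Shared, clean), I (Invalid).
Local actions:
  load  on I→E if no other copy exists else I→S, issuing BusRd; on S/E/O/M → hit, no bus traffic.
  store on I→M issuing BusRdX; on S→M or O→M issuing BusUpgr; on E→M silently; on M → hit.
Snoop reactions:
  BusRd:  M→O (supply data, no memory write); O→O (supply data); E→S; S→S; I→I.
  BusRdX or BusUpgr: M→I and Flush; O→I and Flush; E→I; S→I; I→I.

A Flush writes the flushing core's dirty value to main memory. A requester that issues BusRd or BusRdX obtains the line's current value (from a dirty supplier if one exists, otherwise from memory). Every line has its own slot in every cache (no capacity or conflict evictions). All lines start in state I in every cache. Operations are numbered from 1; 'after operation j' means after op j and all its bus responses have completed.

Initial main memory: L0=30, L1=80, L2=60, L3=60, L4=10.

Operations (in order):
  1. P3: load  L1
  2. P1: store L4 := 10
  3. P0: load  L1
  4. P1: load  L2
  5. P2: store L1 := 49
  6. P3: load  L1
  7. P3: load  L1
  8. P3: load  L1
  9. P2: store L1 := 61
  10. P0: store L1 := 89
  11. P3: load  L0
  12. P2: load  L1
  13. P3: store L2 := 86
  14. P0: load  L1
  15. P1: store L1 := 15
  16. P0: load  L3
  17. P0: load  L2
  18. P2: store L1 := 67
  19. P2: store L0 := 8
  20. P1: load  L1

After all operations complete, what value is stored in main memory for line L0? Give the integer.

  op1 P3: load  L1 → I/I/I/E on L1; bus BusRd; mem=80
  op2 P1: store L4 := 10 → I/M/I/I on L4; bus BusRdX; mem=10
  op3 P0: load  L1 → S/I/I/S on L1; bus BusRd; mem=80
  op4 P1: load  L2 → I/E/I/I on L2; bus BusRd; mem=60
  op5 P2: store L1 := 49 → I/I/M/I on L1; bus BusRdX; mem=80
  op6 P3: load  L1 → I/I/O/S on L1; bus BusRd; mem=80
  op7 P3: load  L1 → I/I/O/S on L1; bus (none); mem=80
  op8 P3: load  L1 → I/I/O/S on L1; bus (none); mem=80
  op9 P2: store L1 := 61 → I/I/M/I on L1; bus BusUpgr; mem=80
  op10 P0: store L1 := 89 → M/I/I/I on L1; bus BusRdX Flush; mem=61
  op11 P3: load  L0 → I/I/I/E on L0; bus BusRd; mem=30
  op12 P2: load  L1 → O/I/S/I on L1; bus BusRd; mem=61
  op13 P3: store L2 := 86 → I/I/I/M on L2; bus BusRdX; mem=60
  op14 P0: load  L1 → O/I/S/I on L1; bus (none); mem=61
  op15 P1: store L1 := 15 → I/M/I/I on L1; bus BusRdX Flush; mem=89
  op16 P0: load  L3 → E/I/I/I on L3; bus BusRd; mem=60
  op17 P0: load  L2 → S/I/I/O on L2; bus BusRd; mem=60
  op18 P2: store L1 := 67 → I/I/M/I on L1; bus BusRdX Flush; mem=15
  op19 P2: store L0 := 8 → I/I/M/I on L0; bus BusRdX; mem=30
  op20 P1: load  L1 → I/S/O/I on L1; bus BusRd; mem=15

memory[L0] = 30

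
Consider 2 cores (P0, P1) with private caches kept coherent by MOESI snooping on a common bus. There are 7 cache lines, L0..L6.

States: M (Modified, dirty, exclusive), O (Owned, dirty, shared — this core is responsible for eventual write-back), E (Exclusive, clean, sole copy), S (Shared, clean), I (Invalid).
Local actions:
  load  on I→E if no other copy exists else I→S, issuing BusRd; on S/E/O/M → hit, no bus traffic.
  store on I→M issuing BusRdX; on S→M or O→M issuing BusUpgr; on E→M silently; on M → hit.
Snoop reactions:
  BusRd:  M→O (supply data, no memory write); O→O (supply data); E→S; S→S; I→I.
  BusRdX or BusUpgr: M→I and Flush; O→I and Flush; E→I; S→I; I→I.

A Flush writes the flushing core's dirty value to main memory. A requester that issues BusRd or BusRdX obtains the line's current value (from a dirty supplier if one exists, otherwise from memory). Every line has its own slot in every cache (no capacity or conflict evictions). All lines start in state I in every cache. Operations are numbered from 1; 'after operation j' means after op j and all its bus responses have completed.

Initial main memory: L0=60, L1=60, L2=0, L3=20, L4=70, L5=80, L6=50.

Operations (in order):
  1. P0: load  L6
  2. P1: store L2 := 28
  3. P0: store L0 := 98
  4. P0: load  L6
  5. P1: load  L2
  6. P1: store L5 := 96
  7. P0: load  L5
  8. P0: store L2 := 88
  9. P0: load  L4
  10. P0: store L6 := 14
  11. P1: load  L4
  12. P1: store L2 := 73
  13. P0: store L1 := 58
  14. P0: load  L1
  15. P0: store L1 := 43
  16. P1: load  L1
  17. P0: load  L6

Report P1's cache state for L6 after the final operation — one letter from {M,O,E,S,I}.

state = I

  op1 P0: load  L6 → E/I on L6; bus BusRd; mem=50
  op2 P1: store L2 := 28 → I/M on L2; bus BusRdX; mem=0
  op3 P0: store L0 := 98 → M/I on L0; bus BusRdX; mem=60
  op4 P0: load  L6 → E/I on L6; bus (none); mem=50
  op5 P1: load  L2 → I/M on L2; bus (none); mem=0
  op6 P1: store L5 := 96 → I/M on L5; bus BusRdX; mem=80
  op7 P0: load  L5 → S/O on L5; bus BusRd; mem=80
  op8 P0: store L2 := 88 → M/I on L2; bus BusRdX Flush; mem=28
  op9 P0: load  L4 → E/I on L4; bus BusRd; mem=70
  op10 P0: store L6 := 14 → M/I on L6; bus (none); mem=50
  op11 P1: load  L4 → S/S on L4; bus BusRd; mem=70
  op12 P1: store L2 := 73 → I/M on L2; bus BusRdX Flush; mem=88
  op13 P0: store L1 := 58 → M/I on L1; bus BusRdX; mem=60
  op14 P0: load  L1 → M/I on L1; bus (none); mem=60
  op15 P0: store L1 := 43 → M/I on L1; bus (none); mem=60
  op16 P1: load  L1 → O/S on L1; bus BusRd; mem=60
  op17 P0: load  L6 → M/I on L6; bus (none); mem=50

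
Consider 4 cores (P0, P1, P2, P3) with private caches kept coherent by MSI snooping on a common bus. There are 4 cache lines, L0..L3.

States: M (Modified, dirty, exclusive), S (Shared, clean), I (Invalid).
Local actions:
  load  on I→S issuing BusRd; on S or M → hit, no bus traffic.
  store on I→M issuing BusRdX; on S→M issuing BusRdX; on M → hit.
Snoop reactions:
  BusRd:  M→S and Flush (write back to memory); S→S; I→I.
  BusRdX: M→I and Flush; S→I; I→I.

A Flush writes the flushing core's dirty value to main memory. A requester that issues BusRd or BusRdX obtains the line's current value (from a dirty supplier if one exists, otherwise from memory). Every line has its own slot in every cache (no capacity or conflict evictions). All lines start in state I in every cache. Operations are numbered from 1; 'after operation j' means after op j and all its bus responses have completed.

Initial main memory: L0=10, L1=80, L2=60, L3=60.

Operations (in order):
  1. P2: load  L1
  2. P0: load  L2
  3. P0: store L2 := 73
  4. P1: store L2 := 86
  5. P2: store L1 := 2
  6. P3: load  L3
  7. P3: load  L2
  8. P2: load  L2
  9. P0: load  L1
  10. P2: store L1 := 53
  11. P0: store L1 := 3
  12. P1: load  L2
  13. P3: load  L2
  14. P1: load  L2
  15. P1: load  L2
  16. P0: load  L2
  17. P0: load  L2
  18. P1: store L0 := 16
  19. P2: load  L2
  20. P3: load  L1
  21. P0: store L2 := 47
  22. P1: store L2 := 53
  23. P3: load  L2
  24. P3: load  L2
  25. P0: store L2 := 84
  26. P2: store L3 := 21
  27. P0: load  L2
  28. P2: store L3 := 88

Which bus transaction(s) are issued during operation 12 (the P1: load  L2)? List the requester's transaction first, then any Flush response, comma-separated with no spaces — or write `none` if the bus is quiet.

1. P2: load  L1  bus=[BusRd]  L1: P0=I P1=I P2=S P3=I  mem[L1]=80
2. P0: load  L2  bus=[BusRd]  L2: P0=S P1=I P2=I P3=I  mem[L2]=60
3. P0: store L2 := 73  bus=[BusRdX]  L2: P0=M P1=I P2=I P3=I  mem[L2]=60
4. P1: store L2 := 86  bus=[BusRdX,Flush]  L2: P0=I P1=M P2=I P3=I  mem[L2]=73
5. P2: store L1 := 2  bus=[BusRdX]  L1: P0=I P1=I P2=M P3=I  mem[L1]=80
6. P3: load  L3  bus=[BusRd]  L3: P0=I P1=I P2=I P3=S  mem[L3]=60
7. P3: load  L2  bus=[BusRd,Flush]  L2: P0=I P1=S P2=I P3=S  mem[L2]=86
8. P2: load  L2  bus=[BusRd]  L2: P0=I P1=S P2=S P3=S  mem[L2]=86
9. P0: load  L1  bus=[BusRd,Flush]  L1: P0=S P1=I P2=S P3=I  mem[L1]=2
10. P2: store L1 := 53  bus=[BusRdX]  L1: P0=I P1=I P2=M P3=I  mem[L1]=2
11. P0: store L1 := 3  bus=[BusRdX,Flush]  L1: P0=M P1=I P2=I P3=I  mem[L1]=53
12. P1: load  L2  bus=[-]  L2: P0=I P1=S P2=S P3=S  mem[L2]=86
13. P3: load  L2  bus=[-]  L2: P0=I P1=S P2=S P3=S  mem[L2]=86
14. P1: load  L2  bus=[-]  L2: P0=I P1=S P2=S P3=S  mem[L2]=86
15. P1: load  L2  bus=[-]  L2: P0=I P1=S P2=S P3=S  mem[L2]=86
16. P0: load  L2  bus=[BusRd]  L2: P0=S P1=S P2=S P3=S  mem[L2]=86
17. P0: load  L2  bus=[-]  L2: P0=S P1=S P2=S P3=S  mem[L2]=86
18. P1: store L0 := 16  bus=[BusRdX]  L0: P0=I P1=M P2=I P3=I  mem[L0]=10
19. P2: load  L2  bus=[-]  L2: P0=S P1=S P2=S P3=S  mem[L2]=86
20. P3: load  L1  bus=[BusRd,Flush]  L1: P0=S P1=I P2=I P3=S  mem[L1]=3
21. P0: store L2 := 47  bus=[BusRdX]  L2: P0=M P1=I P2=I P3=I  mem[L2]=86
22. P1: store L2 := 53  bus=[BusRdX,Flush]  L2: P0=I P1=M P2=I P3=I  mem[L2]=47
23. P3: load  L2  bus=[BusRd,Flush]  L2: P0=I P1=S P2=I P3=S  mem[L2]=53
24. P3: load  L2  bus=[-]  L2: P0=I P1=S P2=I P3=S  mem[L2]=53
25. P0: store L2 := 84  bus=[BusRdX]  L2: P0=M P1=I P2=I P3=I  mem[L2]=53
26. P2: store L3 := 21  bus=[BusRdX]  L3: P0=I P1=I P2=M P3=I  mem[L3]=60
27. P0: load  L2  bus=[-]  L2: P0=M P1=I P2=I P3=I  mem[L2]=53
28. P2: store L3 := 88  bus=[-]  L3: P0=I P1=I P2=M P3=I  mem[L3]=60

bus = none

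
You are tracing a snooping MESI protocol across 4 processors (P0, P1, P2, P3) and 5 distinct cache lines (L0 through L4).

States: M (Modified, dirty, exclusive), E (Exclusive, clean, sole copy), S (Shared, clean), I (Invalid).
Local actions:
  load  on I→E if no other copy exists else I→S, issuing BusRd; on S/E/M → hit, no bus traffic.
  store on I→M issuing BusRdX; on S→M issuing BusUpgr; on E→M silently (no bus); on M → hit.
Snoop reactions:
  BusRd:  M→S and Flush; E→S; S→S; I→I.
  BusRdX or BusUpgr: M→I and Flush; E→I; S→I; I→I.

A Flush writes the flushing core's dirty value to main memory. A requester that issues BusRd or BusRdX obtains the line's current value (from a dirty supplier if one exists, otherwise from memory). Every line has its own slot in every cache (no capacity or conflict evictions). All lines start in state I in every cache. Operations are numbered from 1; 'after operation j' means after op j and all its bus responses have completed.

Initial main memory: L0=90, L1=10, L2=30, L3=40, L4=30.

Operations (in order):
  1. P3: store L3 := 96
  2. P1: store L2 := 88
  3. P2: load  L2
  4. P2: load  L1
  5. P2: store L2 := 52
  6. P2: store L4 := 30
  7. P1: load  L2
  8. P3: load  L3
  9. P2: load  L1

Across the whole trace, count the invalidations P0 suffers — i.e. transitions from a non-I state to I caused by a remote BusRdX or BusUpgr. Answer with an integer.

invalidations = 0

  op1 P3: store L3 := 96 → I/I/I/M on L3; bus BusRdX; mem=40
  op2 P1: store L2 := 88 → I/M/I/I on L2; bus BusRdX; mem=30
  op3 P2: load  L2 → I/S/S/I on L2; bus BusRd Flush; mem=88
  op4 P2: load  L1 → I/I/E/I on L1; bus BusRd; mem=10
  op5 P2: store L2 := 52 → I/I/M/I on L2; bus BusUpgr; mem=88
  op6 P2: store L4 := 30 → I/I/M/I on L4; bus BusRdX; mem=30
  op7 P1: load  L2 → I/S/S/I on L2; bus BusRd Flush; mem=52
  op8 P3: load  L3 → I/I/I/M on L3; bus (none); mem=40
  op9 P2: load  L1 → I/I/E/I on L1; bus (none); mem=10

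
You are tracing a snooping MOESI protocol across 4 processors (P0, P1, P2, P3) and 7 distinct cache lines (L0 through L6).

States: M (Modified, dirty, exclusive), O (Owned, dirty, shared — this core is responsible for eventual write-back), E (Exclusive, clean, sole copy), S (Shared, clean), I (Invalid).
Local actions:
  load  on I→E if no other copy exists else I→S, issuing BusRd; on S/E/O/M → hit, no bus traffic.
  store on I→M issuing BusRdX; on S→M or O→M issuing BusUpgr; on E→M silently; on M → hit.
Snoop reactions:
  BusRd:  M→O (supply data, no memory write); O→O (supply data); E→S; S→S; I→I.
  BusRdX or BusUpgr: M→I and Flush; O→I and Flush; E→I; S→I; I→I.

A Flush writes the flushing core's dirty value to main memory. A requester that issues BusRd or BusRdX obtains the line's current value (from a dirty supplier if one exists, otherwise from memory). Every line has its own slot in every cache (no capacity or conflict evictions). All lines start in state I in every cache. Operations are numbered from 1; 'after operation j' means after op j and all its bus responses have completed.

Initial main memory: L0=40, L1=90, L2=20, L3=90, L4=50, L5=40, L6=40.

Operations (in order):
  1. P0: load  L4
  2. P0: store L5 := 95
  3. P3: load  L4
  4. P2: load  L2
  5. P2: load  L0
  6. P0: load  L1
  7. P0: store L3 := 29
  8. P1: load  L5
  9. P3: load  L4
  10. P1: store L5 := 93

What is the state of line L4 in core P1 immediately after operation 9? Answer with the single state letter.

state = I

1. P0: load  L4  bus=[BusRd]  L4: P0=E P1=I P2=I P3=I  mem[L4]=50
2. P0: store L5 := 95  bus=[BusRdX]  L5: P0=M P1=I P2=I P3=I  mem[L5]=40
3. P3: load  L4  bus=[BusRd]  L4: P0=S P1=I P2=I P3=S  mem[L4]=50
4. P2: load  L2  bus=[BusRd]  L2: P0=I P1=I P2=E P3=I  mem[L2]=20
5. P2: load  L0  bus=[BusRd]  L0: P0=I P1=I P2=E P3=I  mem[L0]=40
6. P0: load  L1  bus=[BusRd]  L1: P0=E P1=I P2=I P3=I  mem[L1]=90
7. P0: store L3 := 29  bus=[BusRdX]  L3: P0=M P1=I P2=I P3=I  mem[L3]=90
8. P1: load  L5  bus=[BusRd]  L5: P0=O P1=S P2=I P3=I  mem[L5]=40
9. P3: load  L4  bus=[-]  L4: P0=S P1=I P2=I P3=S  mem[L4]=50
10. P1: store L5 := 93  bus=[BusUpgr,Flush]  L5: P0=I P1=M P2=I P3=I  mem[L5]=95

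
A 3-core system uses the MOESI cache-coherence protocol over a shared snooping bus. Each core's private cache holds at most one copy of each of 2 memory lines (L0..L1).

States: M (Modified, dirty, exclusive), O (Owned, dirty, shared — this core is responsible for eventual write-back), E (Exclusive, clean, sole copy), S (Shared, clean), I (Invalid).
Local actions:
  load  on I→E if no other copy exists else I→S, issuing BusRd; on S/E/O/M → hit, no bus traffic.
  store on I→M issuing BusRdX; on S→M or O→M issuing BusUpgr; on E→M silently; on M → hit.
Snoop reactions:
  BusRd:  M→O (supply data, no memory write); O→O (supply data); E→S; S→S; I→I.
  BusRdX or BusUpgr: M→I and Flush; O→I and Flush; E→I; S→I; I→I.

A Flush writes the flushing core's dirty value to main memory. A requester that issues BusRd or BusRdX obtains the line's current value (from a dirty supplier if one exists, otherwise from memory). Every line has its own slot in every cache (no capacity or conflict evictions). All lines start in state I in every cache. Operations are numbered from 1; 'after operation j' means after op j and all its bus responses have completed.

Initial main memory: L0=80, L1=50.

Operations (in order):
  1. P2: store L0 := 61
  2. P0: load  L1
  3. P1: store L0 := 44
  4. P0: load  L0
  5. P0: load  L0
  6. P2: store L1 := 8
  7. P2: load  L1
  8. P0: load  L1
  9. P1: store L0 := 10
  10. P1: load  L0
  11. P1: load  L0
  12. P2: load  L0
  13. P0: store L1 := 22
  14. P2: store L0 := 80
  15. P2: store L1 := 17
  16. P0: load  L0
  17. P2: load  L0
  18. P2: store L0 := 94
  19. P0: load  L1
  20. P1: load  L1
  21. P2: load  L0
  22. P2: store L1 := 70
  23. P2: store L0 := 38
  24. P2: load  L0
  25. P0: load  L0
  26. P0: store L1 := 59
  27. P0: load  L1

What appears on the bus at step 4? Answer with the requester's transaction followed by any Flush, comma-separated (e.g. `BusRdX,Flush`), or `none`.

step 1: P2: store L0 := 61  ⟶  IIM  (L0)  txn=BusRdX  M[L0]=80
step 2: P0: load  L1  ⟶  EII  (L1)  txn=BusRd  M[L1]=50
step 3: P1: store L0 := 44  ⟶  IMI  (L0)  txn=BusRdX+Flush  M[L0]=61
step 4: P0: load  L0  ⟶  SOI  (L0)  txn=BusRd  M[L0]=61
step 5: P0: load  L0  ⟶  SOI  (L0)  txn=∅  M[L0]=61
step 6: P2: store L1 := 8  ⟶  IIM  (L1)  txn=BusRdX  M[L1]=50
step 7: P2: load  L1  ⟶  IIM  (L1)  txn=∅  M[L1]=50
step 8: P0: load  L1  ⟶  SIO  (L1)  txn=BusRd  M[L1]=50
step 9: P1: store L0 := 10  ⟶  IMI  (L0)  txn=BusUpgr  M[L0]=61
step 10: P1: load  L0  ⟶  IMI  (L0)  txn=∅  M[L0]=61
step 11: P1: load  L0  ⟶  IMI  (L0)  txn=∅  M[L0]=61
step 12: P2: load  L0  ⟶  IOS  (L0)  txn=BusRd  M[L0]=61
step 13: P0: store L1 := 22  ⟶  MII  (L1)  txn=BusUpgr+Flush  M[L1]=8
step 14: P2: store L0 := 80  ⟶  IIM  (L0)  txn=BusUpgr+Flush  M[L0]=10
step 15: P2: store L1 := 17  ⟶  IIM  (L1)  txn=BusRdX+Flush  M[L1]=22
step 16: P0: load  L0  ⟶  SIO  (L0)  txn=BusRd  M[L0]=10
step 17: P2: load  L0  ⟶  SIO  (L0)  txn=∅  M[L0]=10
step 18: P2: store L0 := 94  ⟶  IIM  (L0)  txn=BusUpgr  M[L0]=10
step 19: P0: load  L1  ⟶  SIO  (L1)  txn=BusRd  M[L1]=22
step 20: P1: load  L1  ⟶  SSO  (L1)  txn=BusRd  M[L1]=22
step 21: P2: load  L0  ⟶  IIM  (L0)  txn=∅  M[L0]=10
step 22: P2: store L1 := 70  ⟶  IIM  (L1)  txn=BusUpgr  M[L1]=22
step 23: P2: store L0 := 38  ⟶  IIM  (L0)  txn=∅  M[L0]=10
step 24: P2: load  L0  ⟶  IIM  (L0)  txn=∅  M[L0]=10
step 25: P0: load  L0  ⟶  SIO  (L0)  txn=BusRd  M[L0]=10
step 26: P0: store L1 := 59  ⟶  MII  (L1)  txn=BusRdX+Flush  M[L1]=70
step 27: P0: load  L1  ⟶  MII  (L1)  txn=∅  M[L1]=70

bus = BusRd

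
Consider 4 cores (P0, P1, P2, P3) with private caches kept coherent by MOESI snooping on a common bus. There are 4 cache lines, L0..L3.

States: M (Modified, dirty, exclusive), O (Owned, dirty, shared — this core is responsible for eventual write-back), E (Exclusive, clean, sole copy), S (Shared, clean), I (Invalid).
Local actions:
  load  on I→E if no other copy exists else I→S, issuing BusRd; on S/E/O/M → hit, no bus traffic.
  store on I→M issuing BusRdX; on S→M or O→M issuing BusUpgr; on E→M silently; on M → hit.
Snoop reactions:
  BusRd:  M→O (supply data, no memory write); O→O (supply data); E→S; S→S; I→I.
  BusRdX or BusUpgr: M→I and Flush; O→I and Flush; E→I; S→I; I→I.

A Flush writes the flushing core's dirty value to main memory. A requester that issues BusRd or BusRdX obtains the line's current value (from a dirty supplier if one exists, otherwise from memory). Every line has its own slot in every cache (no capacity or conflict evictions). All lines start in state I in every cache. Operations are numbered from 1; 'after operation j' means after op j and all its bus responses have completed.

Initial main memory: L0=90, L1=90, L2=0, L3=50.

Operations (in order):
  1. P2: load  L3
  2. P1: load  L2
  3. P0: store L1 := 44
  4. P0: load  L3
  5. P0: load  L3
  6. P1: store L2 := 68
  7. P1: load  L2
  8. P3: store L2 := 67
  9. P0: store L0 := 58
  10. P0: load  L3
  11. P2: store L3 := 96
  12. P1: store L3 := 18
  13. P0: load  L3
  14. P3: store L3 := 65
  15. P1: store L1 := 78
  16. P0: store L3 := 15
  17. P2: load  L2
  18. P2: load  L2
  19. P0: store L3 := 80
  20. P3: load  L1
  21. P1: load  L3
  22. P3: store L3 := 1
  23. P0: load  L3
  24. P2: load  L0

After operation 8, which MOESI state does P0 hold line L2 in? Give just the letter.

[1] P2: load  L3 | P0:I, P1:I, P2:E(50), P3:I | bus: BusRd
[2] P1: load  L2 | P0:I, P1:E(0), P2:I, P3:I | bus: BusRd
[3] P0: store L1 := 44 | P0:M(44), P1:I, P2:I, P3:I | bus: BusRdX
[4] P0: load  L3 | P0:S(50), P1:I, P2:S(50), P3:I | bus: BusRd
[5] P0: load  L3 | P0:S(50), P1:I, P2:S(50), P3:I | bus: none
[6] P1: store L2 := 68 | P0:I, P1:M(68), P2:I, P3:I | bus: none
[7] P1: load  L2 | P0:I, P1:M(68), P2:I, P3:I | bus: none
[8] P3: store L2 := 67 | P0:I, P1:I, P2:I, P3:M(67) | bus: BusRdX,Flush
[9] P0: store L0 := 58 | P0:M(58), P1:I, P2:I, P3:I | bus: BusRdX
[10] P0: load  L3 | P0:S(50), P1:I, P2:S(50), P3:I | bus: none
[11] P2: store L3 := 96 | P0:I, P1:I, P2:M(96), P3:I | bus: BusUpgr
[12] P1: store L3 := 18 | P0:I, P1:M(18), P2:I, P3:I | bus: BusRdX,Flush
[13] P0: load  L3 | P0:S(18), P1:O(18), P2:I, P3:I | bus: BusRd
[14] P3: store L3 := 65 | P0:I, P1:I, P2:I, P3:M(65) | bus: BusRdX,Flush
[15] P1: store L1 := 78 | P0:I, P1:M(78), P2:I, P3:I | bus: BusRdX,Flush
[16] P0: store L3 := 15 | P0:M(15), P1:I, P2:I, P3:I | bus: BusRdX,Flush
[17] P2: load  L2 | P0:I, P1:I, P2:S(67), P3:O(67) | bus: BusRd
[18] P2: load  L2 | P0:I, P1:I, P2:S(67), P3:O(67) | bus: none
[19] P0: store L3 := 80 | P0:M(80), P1:I, P2:I, P3:I | bus: none
[20] P3: load  L1 | P0:I, P1:O(78), P2:I, P3:S(78) | bus: BusRd
[21] P1: load  L3 | P0:O(80), P1:S(80), P2:I, P3:I | bus: BusRd
[22] P3: store L3 := 1 | P0:I, P1:I, P2:I, P3:M(1) | bus: BusRdX,Flush
[23] P0: load  L3 | P0:S(1), P1:I, P2:I, P3:O(1) | bus: BusRd
[24] P2: load  L0 | P0:O(58), P1:I, P2:S(58), P3:I | bus: BusRd

state = I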